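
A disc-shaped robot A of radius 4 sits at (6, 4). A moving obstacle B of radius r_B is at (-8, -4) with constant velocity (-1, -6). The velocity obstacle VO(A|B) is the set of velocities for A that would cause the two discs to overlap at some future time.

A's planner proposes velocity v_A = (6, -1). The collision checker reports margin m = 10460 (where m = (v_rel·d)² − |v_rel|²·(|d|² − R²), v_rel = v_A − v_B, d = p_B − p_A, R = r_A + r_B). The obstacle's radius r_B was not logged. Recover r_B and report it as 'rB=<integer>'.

m = 10460
d = (-14, -8);  v_rel = (7, 5),  |v_rel|² = 74
v_rel×d = (7)·(-8) − (5)·(-14) = 14
since m = R²·74 − 14²:  R² = (196 + 10460) / 74 = 144
R = √144 = 12  ⇒  r_B = 12 − 4 = 8

rB=8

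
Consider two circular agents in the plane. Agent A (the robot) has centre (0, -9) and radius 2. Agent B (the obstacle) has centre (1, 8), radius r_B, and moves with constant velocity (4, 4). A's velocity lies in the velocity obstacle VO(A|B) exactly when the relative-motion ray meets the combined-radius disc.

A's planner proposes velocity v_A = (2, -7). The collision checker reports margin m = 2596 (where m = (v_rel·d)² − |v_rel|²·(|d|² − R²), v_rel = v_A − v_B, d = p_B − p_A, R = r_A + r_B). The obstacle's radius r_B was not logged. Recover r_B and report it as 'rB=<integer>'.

m = 2596
d = (1, 17);  v_rel = (-2, -11),  |v_rel|² = 125
v_rel×d = (-2)·(17) − (-11)·(1) = -23
since m = R²·125 − (-23)²:  R² = (529 + 2596) / 125 = 25
R = √25 = 5  ⇒  r_B = 5 − 2 = 3

rB=3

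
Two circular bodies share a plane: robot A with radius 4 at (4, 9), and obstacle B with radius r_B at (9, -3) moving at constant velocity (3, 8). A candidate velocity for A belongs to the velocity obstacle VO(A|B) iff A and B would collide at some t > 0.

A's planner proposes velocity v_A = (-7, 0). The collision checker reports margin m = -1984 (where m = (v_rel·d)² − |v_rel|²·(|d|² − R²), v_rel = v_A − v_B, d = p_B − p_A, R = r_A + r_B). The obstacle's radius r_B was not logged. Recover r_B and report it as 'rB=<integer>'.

m = -1984
d = (5, -12);  v_rel = (-10, -8),  |v_rel|² = 164
v_rel×d = (-10)·(-12) − (-8)·(5) = 160
since m = R²·164 − 160²:  R² = (25600 + -1984) / 164 = 144
R = √144 = 12  ⇒  r_B = 12 − 4 = 8

rB=8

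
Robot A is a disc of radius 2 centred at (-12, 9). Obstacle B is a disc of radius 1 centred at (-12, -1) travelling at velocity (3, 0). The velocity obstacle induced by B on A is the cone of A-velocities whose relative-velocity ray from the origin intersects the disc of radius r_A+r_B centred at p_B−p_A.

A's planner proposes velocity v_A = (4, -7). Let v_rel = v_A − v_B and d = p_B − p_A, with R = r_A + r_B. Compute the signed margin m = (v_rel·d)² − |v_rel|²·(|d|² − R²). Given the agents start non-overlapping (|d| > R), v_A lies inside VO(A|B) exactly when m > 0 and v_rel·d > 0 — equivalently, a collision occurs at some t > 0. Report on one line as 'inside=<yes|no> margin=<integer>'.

d = (0, -10),  |d|² = 100;  R = 2+1 = 3,  c = 100−3² = 91
v_rel = (1, -7),  |v_rel|² = 50;  v_rel·d = (1)·(0) + (-7)·(-10) = 70
50·t² − 140·t + 91 = 0  ⇒  m = 70² − 50·91 = 350
m = 350 > 0,  v_rel·d = 70 > 0  ⇒  inside

inside=yes margin=350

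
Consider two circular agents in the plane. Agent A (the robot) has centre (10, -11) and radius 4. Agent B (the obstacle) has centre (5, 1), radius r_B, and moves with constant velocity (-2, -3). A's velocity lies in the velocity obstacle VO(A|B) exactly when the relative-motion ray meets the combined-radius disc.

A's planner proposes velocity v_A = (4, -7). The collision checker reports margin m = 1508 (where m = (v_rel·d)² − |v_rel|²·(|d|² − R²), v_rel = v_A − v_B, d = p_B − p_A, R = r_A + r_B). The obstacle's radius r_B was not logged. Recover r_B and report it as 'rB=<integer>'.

m = 1508
d = (-5, 12);  v_rel = (6, -4),  |v_rel|² = 52
v_rel×d = (6)·(12) − (-4)·(-5) = 52
since m = R²·52 − 52²:  R² = (2704 + 1508) / 52 = 81
R = √81 = 9  ⇒  r_B = 9 − 4 = 5

rB=5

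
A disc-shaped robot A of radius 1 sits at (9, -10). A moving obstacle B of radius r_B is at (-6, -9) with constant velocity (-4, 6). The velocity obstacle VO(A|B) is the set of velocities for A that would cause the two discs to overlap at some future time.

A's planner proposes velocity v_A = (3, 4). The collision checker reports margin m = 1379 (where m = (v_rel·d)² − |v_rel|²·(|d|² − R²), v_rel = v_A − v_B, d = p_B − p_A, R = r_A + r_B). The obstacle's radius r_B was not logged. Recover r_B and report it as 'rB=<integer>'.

m = 1379
d = (-15, 1);  v_rel = (7, -2),  |v_rel|² = 53
v_rel×d = (7)·(1) − (-2)·(-15) = -23
since m = R²·53 − (-23)²:  R² = (529 + 1379) / 53 = 36
R = √36 = 6  ⇒  r_B = 6 − 1 = 5

rB=5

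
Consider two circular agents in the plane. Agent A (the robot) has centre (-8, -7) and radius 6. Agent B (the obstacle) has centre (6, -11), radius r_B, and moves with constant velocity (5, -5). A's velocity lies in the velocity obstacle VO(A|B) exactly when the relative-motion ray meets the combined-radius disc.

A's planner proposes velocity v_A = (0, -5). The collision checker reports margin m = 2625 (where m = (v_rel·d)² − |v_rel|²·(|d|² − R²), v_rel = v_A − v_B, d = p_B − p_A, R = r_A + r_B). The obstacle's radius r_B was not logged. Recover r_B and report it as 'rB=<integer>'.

m = 2625
d = (14, -4);  v_rel = (-5, 0),  |v_rel|² = 25
v_rel×d = (-5)·(-4) − (0)·(14) = 20
since m = R²·25 − 20²:  R² = (400 + 2625) / 25 = 121
R = √121 = 11  ⇒  r_B = 11 − 6 = 5

rB=5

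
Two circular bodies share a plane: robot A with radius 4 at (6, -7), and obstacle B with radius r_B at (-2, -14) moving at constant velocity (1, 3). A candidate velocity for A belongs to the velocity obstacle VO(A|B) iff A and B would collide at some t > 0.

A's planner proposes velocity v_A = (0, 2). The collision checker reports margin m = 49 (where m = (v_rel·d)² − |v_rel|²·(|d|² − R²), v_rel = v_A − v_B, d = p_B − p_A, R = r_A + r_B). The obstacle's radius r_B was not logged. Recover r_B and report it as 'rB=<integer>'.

m = 49
d = (-8, -7);  v_rel = (-1, -1),  |v_rel|² = 2
v_rel×d = (-1)·(-7) − (-1)·(-8) = -1
since m = R²·2 − (-1)²:  R² = (1 + 49) / 2 = 25
R = √25 = 5  ⇒  r_B = 5 − 4 = 1

rB=1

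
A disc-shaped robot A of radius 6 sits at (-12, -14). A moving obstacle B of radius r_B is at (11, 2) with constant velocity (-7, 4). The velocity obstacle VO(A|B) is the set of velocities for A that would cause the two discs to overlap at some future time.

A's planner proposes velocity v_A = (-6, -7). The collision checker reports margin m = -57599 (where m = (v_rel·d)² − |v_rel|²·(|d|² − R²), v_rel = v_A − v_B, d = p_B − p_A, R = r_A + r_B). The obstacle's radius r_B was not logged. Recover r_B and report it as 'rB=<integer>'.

m = -57599
d = (23, 16);  v_rel = (1, -11),  |v_rel|² = 122
v_rel×d = (1)·(16) − (-11)·(23) = 269
since m = R²·122 − 269²:  R² = (72361 + -57599) / 122 = 121
R = √121 = 11  ⇒  r_B = 11 − 6 = 5

rB=5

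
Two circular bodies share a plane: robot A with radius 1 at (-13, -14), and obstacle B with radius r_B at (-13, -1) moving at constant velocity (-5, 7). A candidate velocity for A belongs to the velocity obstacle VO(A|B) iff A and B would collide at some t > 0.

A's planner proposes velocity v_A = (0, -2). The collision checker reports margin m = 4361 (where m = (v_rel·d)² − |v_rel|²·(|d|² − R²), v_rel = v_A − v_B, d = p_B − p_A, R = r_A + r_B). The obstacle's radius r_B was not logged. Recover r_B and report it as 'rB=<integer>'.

m = 4361
d = (0, 13);  v_rel = (5, -9),  |v_rel|² = 106
v_rel×d = (5)·(13) − (-9)·(0) = 65
since m = R²·106 − 65²:  R² = (4225 + 4361) / 106 = 81
R = √81 = 9  ⇒  r_B = 9 − 1 = 8

rB=8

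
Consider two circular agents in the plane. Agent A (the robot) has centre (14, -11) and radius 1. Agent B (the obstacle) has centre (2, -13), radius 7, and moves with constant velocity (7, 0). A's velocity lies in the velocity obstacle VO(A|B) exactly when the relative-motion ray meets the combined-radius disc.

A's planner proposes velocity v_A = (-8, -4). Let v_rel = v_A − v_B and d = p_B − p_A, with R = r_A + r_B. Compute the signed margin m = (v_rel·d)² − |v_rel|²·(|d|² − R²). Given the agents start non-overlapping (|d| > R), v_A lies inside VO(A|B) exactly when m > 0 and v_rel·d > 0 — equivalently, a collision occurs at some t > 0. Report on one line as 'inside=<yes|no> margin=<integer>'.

d = (-12, -2),  |d|² = 148;  R = 1+7 = 8,  c = 148−8² = 84
v_rel = (-15, -4),  |v_rel|² = 241;  v_rel·d = (-15)·(-12) + (-4)·(-2) = 188
241·t² − 376·t + 84 = 0  ⇒  m = 188² − 241·84 = 15100
m = 15100 > 0,  v_rel·d = 188 > 0  ⇒  inside

inside=yes margin=15100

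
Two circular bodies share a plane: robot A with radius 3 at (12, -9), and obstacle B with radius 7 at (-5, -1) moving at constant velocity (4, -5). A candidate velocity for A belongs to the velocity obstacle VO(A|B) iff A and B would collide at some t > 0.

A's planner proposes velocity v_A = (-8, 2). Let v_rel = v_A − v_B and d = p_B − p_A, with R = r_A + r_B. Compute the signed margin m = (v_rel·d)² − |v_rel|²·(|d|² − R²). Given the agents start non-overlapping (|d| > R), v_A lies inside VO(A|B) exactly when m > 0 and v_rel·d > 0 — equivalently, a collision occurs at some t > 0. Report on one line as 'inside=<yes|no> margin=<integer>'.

d = (-17, 8),  |d|² = 353;  R = 3+7 = 10,  c = 353−10² = 253
v_rel = (-12, 7),  |v_rel|² = 193;  v_rel·d = (-12)·(-17) + (7)·(8) = 260
193·t² − 520·t + 253 = 0  ⇒  m = 260² − 193·253 = 18771
m = 18771 > 0,  v_rel·d = 260 > 0  ⇒  inside

inside=yes margin=18771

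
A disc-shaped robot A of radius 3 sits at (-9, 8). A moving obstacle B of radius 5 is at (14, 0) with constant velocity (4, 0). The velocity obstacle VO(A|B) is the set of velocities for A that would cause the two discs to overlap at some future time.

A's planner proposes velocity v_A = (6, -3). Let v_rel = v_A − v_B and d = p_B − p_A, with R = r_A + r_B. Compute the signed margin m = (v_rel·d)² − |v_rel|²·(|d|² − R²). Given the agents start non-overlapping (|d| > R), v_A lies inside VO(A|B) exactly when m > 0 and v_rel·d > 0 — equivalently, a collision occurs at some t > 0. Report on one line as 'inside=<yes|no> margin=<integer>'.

d = (23, -8),  |d|² = 593;  R = 3+5 = 8,  c = 593−8² = 529
v_rel = (2, -3),  |v_rel|² = 13;  v_rel·d = (2)·(23) + (-3)·(-8) = 70
13·t² − 140·t + 529 = 0  ⇒  m = 70² − 13·529 = -1977
m = -1977 < 0,  v_rel·d = 70 > 0  ⇒  outside

inside=no margin=-1977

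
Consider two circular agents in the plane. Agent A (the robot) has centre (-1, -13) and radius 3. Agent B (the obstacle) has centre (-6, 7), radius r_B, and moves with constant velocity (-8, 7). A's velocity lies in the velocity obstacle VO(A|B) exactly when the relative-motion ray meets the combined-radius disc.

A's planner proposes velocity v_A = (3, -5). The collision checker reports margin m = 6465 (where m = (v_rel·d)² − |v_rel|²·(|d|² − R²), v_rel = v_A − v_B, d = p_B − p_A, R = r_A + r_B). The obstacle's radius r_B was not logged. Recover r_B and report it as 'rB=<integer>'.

m = 6465
d = (-5, 20);  v_rel = (11, -12),  |v_rel|² = 265
v_rel×d = (11)·(20) − (-12)·(-5) = 160
since m = R²·265 − 160²:  R² = (25600 + 6465) / 265 = 121
R = √121 = 11  ⇒  r_B = 11 − 3 = 8

rB=8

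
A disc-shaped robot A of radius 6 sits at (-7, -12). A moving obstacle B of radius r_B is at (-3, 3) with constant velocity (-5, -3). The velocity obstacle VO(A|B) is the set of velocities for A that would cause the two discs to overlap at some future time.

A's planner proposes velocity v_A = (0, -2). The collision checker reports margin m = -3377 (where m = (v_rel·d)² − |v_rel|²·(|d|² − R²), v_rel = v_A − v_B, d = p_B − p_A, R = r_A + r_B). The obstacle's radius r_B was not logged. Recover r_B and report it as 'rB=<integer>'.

m = -3377
d = (4, 15);  v_rel = (5, 1),  |v_rel|² = 26
v_rel×d = (5)·(15) − (1)·(4) = 71
since m = R²·26 − 71²:  R² = (5041 + -3377) / 26 = 64
R = √64 = 8  ⇒  r_B = 8 − 6 = 2

rB=2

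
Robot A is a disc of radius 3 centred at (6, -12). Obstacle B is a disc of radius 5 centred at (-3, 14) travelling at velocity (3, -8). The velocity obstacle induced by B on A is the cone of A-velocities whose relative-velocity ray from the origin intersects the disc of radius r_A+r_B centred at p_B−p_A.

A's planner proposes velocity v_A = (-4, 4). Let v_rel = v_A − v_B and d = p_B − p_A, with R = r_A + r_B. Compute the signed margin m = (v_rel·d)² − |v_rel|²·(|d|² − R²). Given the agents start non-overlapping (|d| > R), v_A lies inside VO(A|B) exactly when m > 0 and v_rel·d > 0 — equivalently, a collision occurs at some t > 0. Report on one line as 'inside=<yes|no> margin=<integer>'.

d = (-9, 26),  |d|² = 757;  R = 3+5 = 8,  c = 757−8² = 693
v_rel = (-7, 12),  |v_rel|² = 193;  v_rel·d = (-7)·(-9) + (12)·(26) = 375
193·t² − 750·t + 693 = 0  ⇒  m = 375² − 193·693 = 6876
m = 6876 > 0,  v_rel·d = 375 > 0  ⇒  inside

inside=yes margin=6876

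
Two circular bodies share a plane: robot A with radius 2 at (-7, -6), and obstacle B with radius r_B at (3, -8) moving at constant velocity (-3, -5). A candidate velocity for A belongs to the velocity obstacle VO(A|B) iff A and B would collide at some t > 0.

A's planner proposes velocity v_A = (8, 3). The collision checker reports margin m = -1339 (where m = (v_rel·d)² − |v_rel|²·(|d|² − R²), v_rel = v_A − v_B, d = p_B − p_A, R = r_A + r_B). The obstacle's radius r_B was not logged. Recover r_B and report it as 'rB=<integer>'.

m = -1339
d = (10, -2);  v_rel = (11, 8),  |v_rel|² = 185
v_rel×d = (11)·(-2) − (8)·(10) = -102
since m = R²·185 − (-102)²:  R² = (10404 + -1339) / 185 = 49
R = √49 = 7  ⇒  r_B = 7 − 2 = 5

rB=5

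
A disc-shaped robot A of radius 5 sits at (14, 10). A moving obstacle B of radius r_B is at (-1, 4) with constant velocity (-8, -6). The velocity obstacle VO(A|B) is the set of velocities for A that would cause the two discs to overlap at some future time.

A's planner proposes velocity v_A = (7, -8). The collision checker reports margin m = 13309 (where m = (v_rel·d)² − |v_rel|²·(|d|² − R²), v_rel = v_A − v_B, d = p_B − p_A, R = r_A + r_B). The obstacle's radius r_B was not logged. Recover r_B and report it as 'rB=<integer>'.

m = 13309
d = (-15, -6);  v_rel = (15, -2),  |v_rel|² = 229
v_rel×d = (15)·(-6) − (-2)·(-15) = -120
since m = R²·229 − (-120)²:  R² = (14400 + 13309) / 229 = 121
R = √121 = 11  ⇒  r_B = 11 − 5 = 6

rB=6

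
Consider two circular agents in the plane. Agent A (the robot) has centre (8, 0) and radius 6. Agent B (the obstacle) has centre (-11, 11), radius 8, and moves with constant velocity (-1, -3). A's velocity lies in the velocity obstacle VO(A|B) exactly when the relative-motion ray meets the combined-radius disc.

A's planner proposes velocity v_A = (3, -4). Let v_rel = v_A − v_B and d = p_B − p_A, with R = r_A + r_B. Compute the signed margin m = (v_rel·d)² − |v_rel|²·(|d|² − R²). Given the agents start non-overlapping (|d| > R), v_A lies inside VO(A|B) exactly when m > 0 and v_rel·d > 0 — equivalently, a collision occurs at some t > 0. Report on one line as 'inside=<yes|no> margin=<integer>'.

d = (-19, 11),  |d|² = 482;  R = 6+8 = 14,  c = 482−14² = 286
v_rel = (4, -1),  |v_rel|² = 17;  v_rel·d = (4)·(-19) + (-1)·(11) = -87
17·t² + 174·t + 286 = 0  ⇒  m = (-87)² − 17·286 = 2707
m = 2707 > 0,  v_rel·d = -87 < 0  ⇒  outside

inside=no margin=2707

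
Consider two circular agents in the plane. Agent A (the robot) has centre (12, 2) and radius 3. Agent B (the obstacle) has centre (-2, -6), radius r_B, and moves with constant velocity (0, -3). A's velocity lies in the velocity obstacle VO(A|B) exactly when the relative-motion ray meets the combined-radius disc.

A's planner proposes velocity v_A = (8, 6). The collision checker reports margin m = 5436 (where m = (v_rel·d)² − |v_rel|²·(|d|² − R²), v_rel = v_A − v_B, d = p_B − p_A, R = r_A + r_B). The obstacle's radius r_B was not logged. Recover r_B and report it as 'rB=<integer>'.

m = 5436
d = (-14, -8);  v_rel = (8, 9),  |v_rel|² = 145
v_rel×d = (8)·(-8) − (9)·(-14) = 62
since m = R²·145 − 62²:  R² = (3844 + 5436) / 145 = 64
R = √64 = 8  ⇒  r_B = 8 − 3 = 5

rB=5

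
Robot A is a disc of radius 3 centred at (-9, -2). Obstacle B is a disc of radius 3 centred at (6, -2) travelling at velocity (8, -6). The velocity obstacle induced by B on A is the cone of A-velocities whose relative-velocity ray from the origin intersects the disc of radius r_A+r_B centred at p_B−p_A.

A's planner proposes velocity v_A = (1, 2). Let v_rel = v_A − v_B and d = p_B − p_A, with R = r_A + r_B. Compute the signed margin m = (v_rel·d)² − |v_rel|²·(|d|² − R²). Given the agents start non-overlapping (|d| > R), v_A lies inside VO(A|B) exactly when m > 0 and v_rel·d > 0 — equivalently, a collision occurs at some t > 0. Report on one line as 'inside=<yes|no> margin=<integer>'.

d = (15, 0),  |d|² = 225;  R = 3+3 = 6,  c = 225−6² = 189
v_rel = (-7, 8),  |v_rel|² = 113;  v_rel·d = (-7)·(15) + (8)·(0) = -105
113·t² + 210·t + 189 = 0  ⇒  m = (-105)² − 113·189 = -10332
m = -10332 < 0,  v_rel·d = -105 < 0  ⇒  outside

inside=no margin=-10332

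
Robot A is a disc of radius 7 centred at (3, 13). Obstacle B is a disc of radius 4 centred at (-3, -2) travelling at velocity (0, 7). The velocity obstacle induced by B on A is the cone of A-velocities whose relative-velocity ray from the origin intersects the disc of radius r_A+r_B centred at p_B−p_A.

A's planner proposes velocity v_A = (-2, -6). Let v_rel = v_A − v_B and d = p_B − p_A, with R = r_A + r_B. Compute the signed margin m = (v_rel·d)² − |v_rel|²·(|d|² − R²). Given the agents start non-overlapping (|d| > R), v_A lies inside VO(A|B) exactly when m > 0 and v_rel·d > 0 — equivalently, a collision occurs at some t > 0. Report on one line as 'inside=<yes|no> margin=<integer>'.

d = (-6, -15),  |d|² = 261;  R = 7+4 = 11,  c = 261−11² = 140
v_rel = (-2, -13),  |v_rel|² = 173;  v_rel·d = (-2)·(-6) + (-13)·(-15) = 207
173·t² − 414·t + 140 = 0  ⇒  m = 207² − 173·140 = 18629
m = 18629 > 0,  v_rel·d = 207 > 0  ⇒  inside

inside=yes margin=18629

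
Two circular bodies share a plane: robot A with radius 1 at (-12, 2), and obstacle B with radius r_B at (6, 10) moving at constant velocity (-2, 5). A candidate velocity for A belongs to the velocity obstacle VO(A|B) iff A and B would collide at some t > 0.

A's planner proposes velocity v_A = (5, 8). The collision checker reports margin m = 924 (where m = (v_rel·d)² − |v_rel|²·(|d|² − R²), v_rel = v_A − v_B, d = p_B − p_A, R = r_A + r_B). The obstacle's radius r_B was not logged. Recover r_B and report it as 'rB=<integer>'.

m = 924
d = (18, 8);  v_rel = (7, 3),  |v_rel|² = 58
v_rel×d = (7)·(8) − (3)·(18) = 2
since m = R²·58 − 2²:  R² = (4 + 924) / 58 = 16
R = √16 = 4  ⇒  r_B = 4 − 1 = 3

rB=3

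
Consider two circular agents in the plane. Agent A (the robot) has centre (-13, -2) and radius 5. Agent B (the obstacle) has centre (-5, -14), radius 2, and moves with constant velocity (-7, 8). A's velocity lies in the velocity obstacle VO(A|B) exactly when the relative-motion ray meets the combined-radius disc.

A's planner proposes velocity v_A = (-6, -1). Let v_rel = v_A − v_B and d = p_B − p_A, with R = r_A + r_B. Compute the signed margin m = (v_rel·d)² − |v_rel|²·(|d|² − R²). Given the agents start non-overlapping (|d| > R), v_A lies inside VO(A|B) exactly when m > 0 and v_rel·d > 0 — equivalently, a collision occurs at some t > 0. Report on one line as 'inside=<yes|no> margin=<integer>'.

d = (8, -12),  |d|² = 208;  R = 5+2 = 7,  c = 208−7² = 159
v_rel = (1, -9),  |v_rel|² = 82;  v_rel·d = (1)·(8) + (-9)·(-12) = 116
82·t² − 232·t + 159 = 0  ⇒  m = 116² − 82·159 = 418
m = 418 > 0,  v_rel·d = 116 > 0  ⇒  inside

inside=yes margin=418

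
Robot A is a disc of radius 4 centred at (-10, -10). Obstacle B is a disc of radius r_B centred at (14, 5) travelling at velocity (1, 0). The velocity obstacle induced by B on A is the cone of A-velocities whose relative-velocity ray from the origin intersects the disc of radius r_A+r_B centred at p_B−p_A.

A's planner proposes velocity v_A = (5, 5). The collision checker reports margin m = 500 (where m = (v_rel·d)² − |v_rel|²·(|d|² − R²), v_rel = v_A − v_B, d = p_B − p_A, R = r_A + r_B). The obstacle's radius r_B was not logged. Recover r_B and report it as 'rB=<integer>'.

m = 500
d = (24, 15);  v_rel = (4, 5),  |v_rel|² = 41
v_rel×d = (4)·(15) − (5)·(24) = -60
since m = R²·41 − (-60)²:  R² = (3600 + 500) / 41 = 100
R = √100 = 10  ⇒  r_B = 10 − 4 = 6

rB=6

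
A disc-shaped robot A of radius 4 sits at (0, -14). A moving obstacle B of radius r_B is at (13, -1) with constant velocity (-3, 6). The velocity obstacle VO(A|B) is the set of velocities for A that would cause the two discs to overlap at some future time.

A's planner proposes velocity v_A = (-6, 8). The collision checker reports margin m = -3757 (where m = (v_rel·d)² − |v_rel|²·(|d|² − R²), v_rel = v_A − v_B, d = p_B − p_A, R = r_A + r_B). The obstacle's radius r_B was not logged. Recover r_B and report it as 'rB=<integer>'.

m = -3757
d = (13, 13);  v_rel = (-3, 2),  |v_rel|² = 13
v_rel×d = (-3)·(13) − (2)·(13) = -65
since m = R²·13 − (-65)²:  R² = (4225 + -3757) / 13 = 36
R = √36 = 6  ⇒  r_B = 6 − 4 = 2

rB=2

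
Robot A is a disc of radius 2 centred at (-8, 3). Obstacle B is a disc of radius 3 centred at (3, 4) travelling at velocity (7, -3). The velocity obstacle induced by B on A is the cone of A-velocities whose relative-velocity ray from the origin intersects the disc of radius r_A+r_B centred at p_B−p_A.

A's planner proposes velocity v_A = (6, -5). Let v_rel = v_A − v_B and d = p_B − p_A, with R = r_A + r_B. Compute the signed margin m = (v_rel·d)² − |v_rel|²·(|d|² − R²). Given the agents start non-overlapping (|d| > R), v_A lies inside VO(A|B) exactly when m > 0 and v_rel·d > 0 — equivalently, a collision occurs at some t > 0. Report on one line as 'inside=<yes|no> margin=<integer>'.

d = (11, 1),  |d|² = 122;  R = 2+3 = 5,  c = 122−5² = 97
v_rel = (-1, -2),  |v_rel|² = 5;  v_rel·d = (-1)·(11) + (-2)·(1) = -13
5·t² + 26·t + 97 = 0  ⇒  m = (-13)² − 5·97 = -316
m = -316 < 0,  v_rel·d = -13 < 0  ⇒  outside

inside=no margin=-316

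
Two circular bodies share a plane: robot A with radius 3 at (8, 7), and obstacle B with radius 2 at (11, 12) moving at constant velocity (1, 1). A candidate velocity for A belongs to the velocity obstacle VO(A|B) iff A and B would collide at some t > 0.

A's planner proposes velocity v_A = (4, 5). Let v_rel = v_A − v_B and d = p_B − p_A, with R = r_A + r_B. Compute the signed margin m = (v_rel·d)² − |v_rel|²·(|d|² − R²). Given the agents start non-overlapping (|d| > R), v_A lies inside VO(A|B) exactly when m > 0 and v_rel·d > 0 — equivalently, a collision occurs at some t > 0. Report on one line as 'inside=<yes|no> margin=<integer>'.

d = (3, 5),  |d|² = 34;  R = 3+2 = 5,  c = 34−5² = 9
v_rel = (3, 4),  |v_rel|² = 25;  v_rel·d = (3)·(3) + (4)·(5) = 29
25·t² − 58·t + 9 = 0  ⇒  m = 29² − 25·9 = 616
m = 616 > 0,  v_rel·d = 29 > 0  ⇒  inside

inside=yes margin=616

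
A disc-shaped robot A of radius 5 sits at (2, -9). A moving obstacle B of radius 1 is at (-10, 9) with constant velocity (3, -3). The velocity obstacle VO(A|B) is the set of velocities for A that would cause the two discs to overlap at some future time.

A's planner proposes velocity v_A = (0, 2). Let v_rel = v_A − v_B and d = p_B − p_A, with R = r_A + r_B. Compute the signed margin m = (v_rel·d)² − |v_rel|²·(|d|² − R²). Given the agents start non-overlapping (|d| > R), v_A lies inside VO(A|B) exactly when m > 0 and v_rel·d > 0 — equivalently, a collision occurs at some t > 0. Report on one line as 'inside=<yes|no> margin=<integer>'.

d = (-12, 18),  |d|² = 468;  R = 5+1 = 6,  c = 468−6² = 432
v_rel = (-3, 5),  |v_rel|² = 34;  v_rel·d = (-3)·(-12) + (5)·(18) = 126
34·t² − 252·t + 432 = 0  ⇒  m = 126² − 34·432 = 1188
m = 1188 > 0,  v_rel·d = 126 > 0  ⇒  inside

inside=yes margin=1188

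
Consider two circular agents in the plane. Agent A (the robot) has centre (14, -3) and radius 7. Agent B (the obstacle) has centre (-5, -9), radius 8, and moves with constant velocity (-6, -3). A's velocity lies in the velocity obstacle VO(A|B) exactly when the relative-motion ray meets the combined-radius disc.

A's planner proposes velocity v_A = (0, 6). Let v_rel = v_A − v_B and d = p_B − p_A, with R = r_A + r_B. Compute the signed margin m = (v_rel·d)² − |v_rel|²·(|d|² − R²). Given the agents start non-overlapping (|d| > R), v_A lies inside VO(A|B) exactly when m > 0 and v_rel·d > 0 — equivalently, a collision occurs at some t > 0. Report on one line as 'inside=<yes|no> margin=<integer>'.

d = (-19, -6),  |d|² = 397;  R = 7+8 = 15,  c = 397−15² = 172
v_rel = (6, 9),  |v_rel|² = 117;  v_rel·d = (6)·(-19) + (9)·(-6) = -168
117·t² + 336·t + 172 = 0  ⇒  m = (-168)² − 117·172 = 8100
m = 8100 > 0,  v_rel·d = -168 < 0  ⇒  outside

inside=no margin=8100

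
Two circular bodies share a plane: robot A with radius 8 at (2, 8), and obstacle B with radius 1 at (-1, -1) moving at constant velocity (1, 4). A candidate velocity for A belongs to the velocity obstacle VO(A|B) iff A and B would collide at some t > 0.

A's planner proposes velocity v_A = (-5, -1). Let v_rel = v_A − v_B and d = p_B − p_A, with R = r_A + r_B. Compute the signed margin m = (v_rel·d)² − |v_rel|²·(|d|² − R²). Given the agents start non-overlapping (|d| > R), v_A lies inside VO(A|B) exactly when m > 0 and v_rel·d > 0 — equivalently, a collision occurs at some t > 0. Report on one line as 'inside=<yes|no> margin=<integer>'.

d = (-3, -9),  |d|² = 90;  R = 8+1 = 9,  c = 90−9² = 9
v_rel = (-6, -5),  |v_rel|² = 61;  v_rel·d = (-6)·(-3) + (-5)·(-9) = 63
61·t² − 126·t + 9 = 0  ⇒  m = 63² − 61·9 = 3420
m = 3420 > 0,  v_rel·d = 63 > 0  ⇒  inside

inside=yes margin=3420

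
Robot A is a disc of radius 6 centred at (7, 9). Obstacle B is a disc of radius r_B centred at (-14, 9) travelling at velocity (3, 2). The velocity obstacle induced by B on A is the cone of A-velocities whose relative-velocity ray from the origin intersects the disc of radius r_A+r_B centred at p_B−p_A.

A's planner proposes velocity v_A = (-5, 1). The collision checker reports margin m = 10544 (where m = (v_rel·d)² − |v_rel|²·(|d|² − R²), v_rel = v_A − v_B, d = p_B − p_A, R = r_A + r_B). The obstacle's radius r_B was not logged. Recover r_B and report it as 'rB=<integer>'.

m = 10544
d = (-21, 0);  v_rel = (-8, -1),  |v_rel|² = 65
v_rel×d = (-8)·(0) − (-1)·(-21) = -21
since m = R²·65 − (-21)²:  R² = (441 + 10544) / 65 = 169
R = √169 = 13  ⇒  r_B = 13 − 6 = 7

rB=7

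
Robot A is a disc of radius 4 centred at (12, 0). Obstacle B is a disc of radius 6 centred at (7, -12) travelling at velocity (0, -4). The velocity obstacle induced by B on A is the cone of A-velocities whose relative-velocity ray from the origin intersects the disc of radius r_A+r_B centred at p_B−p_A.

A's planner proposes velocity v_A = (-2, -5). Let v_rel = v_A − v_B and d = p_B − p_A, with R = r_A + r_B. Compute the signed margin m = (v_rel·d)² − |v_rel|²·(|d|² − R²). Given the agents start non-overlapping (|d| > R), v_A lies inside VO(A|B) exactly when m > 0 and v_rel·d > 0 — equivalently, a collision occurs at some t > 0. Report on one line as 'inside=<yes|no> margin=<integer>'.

d = (-5, -12),  |d|² = 169;  R = 4+6 = 10,  c = 169−10² = 69
v_rel = (-2, -1),  |v_rel|² = 5;  v_rel·d = (-2)·(-5) + (-1)·(-12) = 22
5·t² − 44·t + 69 = 0  ⇒  m = 22² − 5·69 = 139
m = 139 > 0,  v_rel·d = 22 > 0  ⇒  inside

inside=yes margin=139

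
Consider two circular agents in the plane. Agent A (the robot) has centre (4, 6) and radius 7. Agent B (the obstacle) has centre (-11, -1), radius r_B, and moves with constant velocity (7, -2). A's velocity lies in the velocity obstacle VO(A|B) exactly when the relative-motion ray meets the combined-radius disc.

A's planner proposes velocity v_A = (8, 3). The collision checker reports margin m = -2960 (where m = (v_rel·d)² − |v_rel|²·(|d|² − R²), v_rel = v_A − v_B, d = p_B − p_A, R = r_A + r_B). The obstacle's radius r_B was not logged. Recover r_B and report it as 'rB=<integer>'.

m = -2960
d = (-15, -7);  v_rel = (1, 5),  |v_rel|² = 26
v_rel×d = (1)·(-7) − (5)·(-15) = 68
since m = R²·26 − 68²:  R² = (4624 + -2960) / 26 = 64
R = √64 = 8  ⇒  r_B = 8 − 7 = 1

rB=1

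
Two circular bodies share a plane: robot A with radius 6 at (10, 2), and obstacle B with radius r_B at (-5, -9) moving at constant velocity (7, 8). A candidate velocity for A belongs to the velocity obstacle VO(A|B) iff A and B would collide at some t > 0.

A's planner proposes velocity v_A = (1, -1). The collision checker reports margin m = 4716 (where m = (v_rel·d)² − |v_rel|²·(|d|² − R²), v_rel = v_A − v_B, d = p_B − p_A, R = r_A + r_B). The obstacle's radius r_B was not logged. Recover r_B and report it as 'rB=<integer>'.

m = 4716
d = (-15, -11);  v_rel = (-6, -9),  |v_rel|² = 117
v_rel×d = (-6)·(-11) − (-9)·(-15) = -69
since m = R²·117 − (-69)²:  R² = (4761 + 4716) / 117 = 81
R = √81 = 9  ⇒  r_B = 9 − 6 = 3

rB=3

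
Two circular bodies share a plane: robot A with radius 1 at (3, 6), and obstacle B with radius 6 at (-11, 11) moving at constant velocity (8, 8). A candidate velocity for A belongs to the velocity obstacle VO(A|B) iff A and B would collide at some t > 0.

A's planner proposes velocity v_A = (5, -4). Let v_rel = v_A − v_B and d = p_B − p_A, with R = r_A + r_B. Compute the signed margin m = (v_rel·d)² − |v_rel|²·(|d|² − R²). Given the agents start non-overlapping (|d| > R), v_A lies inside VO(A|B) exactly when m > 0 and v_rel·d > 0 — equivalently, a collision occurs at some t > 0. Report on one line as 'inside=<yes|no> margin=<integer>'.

d = (-14, 5),  |d|² = 221;  R = 1+6 = 7,  c = 221−7² = 172
v_rel = (-3, -12),  |v_rel|² = 153;  v_rel·d = (-3)·(-14) + (-12)·(5) = -18
153·t² + 36·t + 172 = 0  ⇒  m = (-18)² − 153·172 = -25992
m = -25992 < 0,  v_rel·d = -18 < 0  ⇒  outside

inside=no margin=-25992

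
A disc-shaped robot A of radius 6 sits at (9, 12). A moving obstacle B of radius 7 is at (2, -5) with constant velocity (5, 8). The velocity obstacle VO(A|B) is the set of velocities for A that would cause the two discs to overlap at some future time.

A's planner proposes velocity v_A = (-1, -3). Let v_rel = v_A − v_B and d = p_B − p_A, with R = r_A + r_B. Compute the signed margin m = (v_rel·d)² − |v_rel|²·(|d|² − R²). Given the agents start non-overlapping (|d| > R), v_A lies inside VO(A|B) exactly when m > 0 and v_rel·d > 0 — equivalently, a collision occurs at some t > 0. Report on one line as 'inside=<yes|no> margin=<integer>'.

d = (-7, -17),  |d|² = 338;  R = 6+7 = 13,  c = 338−13² = 169
v_rel = (-6, -11),  |v_rel|² = 157;  v_rel·d = (-6)·(-7) + (-11)·(-17) = 229
157·t² − 458·t + 169 = 0  ⇒  m = 229² − 157·169 = 25908
m = 25908 > 0,  v_rel·d = 229 > 0  ⇒  inside

inside=yes margin=25908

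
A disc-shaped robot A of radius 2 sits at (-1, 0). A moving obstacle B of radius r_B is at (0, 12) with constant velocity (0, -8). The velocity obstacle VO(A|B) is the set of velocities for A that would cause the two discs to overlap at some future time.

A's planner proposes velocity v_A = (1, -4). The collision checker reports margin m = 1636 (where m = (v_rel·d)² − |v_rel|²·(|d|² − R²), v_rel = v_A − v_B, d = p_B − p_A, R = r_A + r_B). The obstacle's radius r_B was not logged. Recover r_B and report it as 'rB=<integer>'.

m = 1636
d = (1, 12);  v_rel = (1, 4),  |v_rel|² = 17
v_rel×d = (1)·(12) − (4)·(1) = 8
since m = R²·17 − 8²:  R² = (64 + 1636) / 17 = 100
R = √100 = 10  ⇒  r_B = 10 − 2 = 8

rB=8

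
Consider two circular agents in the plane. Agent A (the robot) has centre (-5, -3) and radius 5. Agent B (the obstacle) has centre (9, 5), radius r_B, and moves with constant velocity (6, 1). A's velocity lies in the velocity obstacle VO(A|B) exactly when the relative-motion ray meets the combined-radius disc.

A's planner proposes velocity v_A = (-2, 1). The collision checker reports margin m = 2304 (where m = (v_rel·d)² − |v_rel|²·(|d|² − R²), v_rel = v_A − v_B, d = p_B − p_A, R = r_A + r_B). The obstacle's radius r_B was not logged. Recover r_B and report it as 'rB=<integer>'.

m = 2304
d = (14, 8);  v_rel = (-8, 0),  |v_rel|² = 64
v_rel×d = (-8)·(8) − (0)·(14) = -64
since m = R²·64 − (-64)²:  R² = (4096 + 2304) / 64 = 100
R = √100 = 10  ⇒  r_B = 10 − 5 = 5

rB=5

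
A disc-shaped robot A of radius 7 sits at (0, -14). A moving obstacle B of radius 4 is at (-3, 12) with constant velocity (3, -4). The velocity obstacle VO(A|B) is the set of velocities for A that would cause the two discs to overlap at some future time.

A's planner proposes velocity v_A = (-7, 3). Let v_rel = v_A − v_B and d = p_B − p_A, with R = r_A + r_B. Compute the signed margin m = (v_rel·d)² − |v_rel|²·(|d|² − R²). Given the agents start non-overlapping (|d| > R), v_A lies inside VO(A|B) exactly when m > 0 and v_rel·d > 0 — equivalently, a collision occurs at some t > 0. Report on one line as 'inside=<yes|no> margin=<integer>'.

d = (-3, 26),  |d|² = 685;  R = 7+4 = 11,  c = 685−11² = 564
v_rel = (-10, 7),  |v_rel|² = 149;  v_rel·d = (-10)·(-3) + (7)·(26) = 212
149·t² − 424·t + 564 = 0  ⇒  m = 212² − 149·564 = -39092
m = -39092 < 0,  v_rel·d = 212 > 0  ⇒  outside

inside=no margin=-39092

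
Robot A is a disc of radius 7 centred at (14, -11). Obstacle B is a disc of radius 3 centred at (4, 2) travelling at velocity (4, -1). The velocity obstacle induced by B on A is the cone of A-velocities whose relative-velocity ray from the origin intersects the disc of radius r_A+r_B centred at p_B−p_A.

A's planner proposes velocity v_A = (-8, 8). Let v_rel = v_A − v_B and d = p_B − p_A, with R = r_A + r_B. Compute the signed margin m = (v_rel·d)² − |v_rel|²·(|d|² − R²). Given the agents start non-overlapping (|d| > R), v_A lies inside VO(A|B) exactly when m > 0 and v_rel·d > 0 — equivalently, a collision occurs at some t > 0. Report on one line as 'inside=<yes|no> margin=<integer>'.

d = (-10, 13),  |d|² = 269;  R = 7+3 = 10,  c = 269−10² = 169
v_rel = (-12, 9),  |v_rel|² = 225;  v_rel·d = (-12)·(-10) + (9)·(13) = 237
225·t² − 474·t + 169 = 0  ⇒  m = 237² − 225·169 = 18144
m = 18144 > 0,  v_rel·d = 237 > 0  ⇒  inside

inside=yes margin=18144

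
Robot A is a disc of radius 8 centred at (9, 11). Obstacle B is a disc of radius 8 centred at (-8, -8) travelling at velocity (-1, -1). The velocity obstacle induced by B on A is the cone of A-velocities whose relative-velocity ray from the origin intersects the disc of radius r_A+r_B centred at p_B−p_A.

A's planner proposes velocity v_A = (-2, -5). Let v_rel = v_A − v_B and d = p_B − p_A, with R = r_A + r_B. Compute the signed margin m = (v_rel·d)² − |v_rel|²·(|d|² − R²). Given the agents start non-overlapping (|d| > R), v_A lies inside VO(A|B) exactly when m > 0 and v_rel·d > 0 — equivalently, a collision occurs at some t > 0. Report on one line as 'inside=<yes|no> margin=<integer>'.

d = (-17, -19),  |d|² = 650;  R = 8+8 = 16,  c = 650−16² = 394
v_rel = (-1, -4),  |v_rel|² = 17;  v_rel·d = (-1)·(-17) + (-4)·(-19) = 93
17·t² − 186·t + 394 = 0  ⇒  m = 93² − 17·394 = 1951
m = 1951 > 0,  v_rel·d = 93 > 0  ⇒  inside

inside=yes margin=1951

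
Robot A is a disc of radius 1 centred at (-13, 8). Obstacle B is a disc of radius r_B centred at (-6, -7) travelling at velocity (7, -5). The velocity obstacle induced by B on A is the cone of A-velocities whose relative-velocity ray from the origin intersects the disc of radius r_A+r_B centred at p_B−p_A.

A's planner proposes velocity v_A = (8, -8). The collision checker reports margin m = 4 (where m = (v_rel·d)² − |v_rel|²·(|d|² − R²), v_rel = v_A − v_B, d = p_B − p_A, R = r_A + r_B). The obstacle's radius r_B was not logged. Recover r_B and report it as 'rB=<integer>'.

m = 4
d = (7, -15);  v_rel = (1, -3),  |v_rel|² = 10
v_rel×d = (1)·(-15) − (-3)·(7) = 6
since m = R²·10 − 6²:  R² = (36 + 4) / 10 = 4
R = √4 = 2  ⇒  r_B = 2 − 1 = 1

rB=1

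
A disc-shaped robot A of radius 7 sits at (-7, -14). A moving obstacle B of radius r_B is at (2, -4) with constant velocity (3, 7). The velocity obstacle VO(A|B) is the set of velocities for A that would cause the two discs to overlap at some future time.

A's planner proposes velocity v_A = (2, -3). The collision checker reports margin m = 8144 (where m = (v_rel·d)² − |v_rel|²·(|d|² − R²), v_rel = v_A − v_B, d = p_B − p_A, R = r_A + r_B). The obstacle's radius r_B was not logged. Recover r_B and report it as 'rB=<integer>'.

m = 8144
d = (9, 10);  v_rel = (-1, -10),  |v_rel|² = 101
v_rel×d = (-1)·(10) − (-10)·(9) = 80
since m = R²·101 − 80²:  R² = (6400 + 8144) / 101 = 144
R = √144 = 12  ⇒  r_B = 12 − 7 = 5

rB=5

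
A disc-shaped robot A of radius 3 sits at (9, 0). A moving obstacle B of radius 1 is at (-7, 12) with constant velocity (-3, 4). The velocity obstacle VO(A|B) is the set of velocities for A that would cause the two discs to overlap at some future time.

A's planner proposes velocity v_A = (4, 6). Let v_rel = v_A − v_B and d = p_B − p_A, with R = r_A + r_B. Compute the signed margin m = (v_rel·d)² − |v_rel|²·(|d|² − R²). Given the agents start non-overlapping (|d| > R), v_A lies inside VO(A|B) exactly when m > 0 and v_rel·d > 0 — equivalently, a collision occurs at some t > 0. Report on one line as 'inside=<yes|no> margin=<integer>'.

d = (-16, 12),  |d|² = 400;  R = 3+1 = 4,  c = 400−4² = 384
v_rel = (7, 2),  |v_rel|² = 53;  v_rel·d = (7)·(-16) + (2)·(12) = -88
53·t² + 176·t + 384 = 0  ⇒  m = (-88)² − 53·384 = -12608
m = -12608 < 0,  v_rel·d = -88 < 0  ⇒  outside

inside=no margin=-12608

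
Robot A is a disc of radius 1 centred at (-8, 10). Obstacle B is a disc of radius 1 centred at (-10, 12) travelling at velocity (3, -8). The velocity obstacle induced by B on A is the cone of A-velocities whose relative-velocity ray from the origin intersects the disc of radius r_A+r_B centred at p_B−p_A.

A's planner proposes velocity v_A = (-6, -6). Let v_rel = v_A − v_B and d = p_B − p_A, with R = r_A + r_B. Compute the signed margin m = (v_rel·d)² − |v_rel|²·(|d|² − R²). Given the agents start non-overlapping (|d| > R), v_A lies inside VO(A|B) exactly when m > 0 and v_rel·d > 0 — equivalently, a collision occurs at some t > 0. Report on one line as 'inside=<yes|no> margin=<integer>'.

d = (-2, 2),  |d|² = 8;  R = 1+1 = 2,  c = 8−2² = 4
v_rel = (-9, 2),  |v_rel|² = 85;  v_rel·d = (-9)·(-2) + (2)·(2) = 22
85·t² − 44·t + 4 = 0  ⇒  m = 22² − 85·4 = 144
m = 144 > 0,  v_rel·d = 22 > 0  ⇒  inside

inside=yes margin=144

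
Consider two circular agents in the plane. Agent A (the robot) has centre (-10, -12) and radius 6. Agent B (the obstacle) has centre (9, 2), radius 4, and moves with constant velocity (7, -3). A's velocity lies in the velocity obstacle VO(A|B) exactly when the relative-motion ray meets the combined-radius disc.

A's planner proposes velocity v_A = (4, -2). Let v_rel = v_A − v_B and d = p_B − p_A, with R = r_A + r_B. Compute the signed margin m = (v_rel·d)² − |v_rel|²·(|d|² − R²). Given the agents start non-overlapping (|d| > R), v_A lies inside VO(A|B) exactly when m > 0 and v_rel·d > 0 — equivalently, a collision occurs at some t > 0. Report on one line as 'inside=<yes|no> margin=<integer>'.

d = (19, 14),  |d|² = 557;  R = 6+4 = 10,  c = 557−10² = 457
v_rel = (-3, 1),  |v_rel|² = 10;  v_rel·d = (-3)·(19) + (1)·(14) = -43
10·t² + 86·t + 457 = 0  ⇒  m = (-43)² − 10·457 = -2721
m = -2721 < 0,  v_rel·d = -43 < 0  ⇒  outside

inside=no margin=-2721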